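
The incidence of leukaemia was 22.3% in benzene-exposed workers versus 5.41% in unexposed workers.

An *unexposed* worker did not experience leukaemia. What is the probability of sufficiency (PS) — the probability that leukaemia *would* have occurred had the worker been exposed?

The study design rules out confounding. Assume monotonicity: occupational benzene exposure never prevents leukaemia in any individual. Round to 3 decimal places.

p₁ = 0.223, p₀ = 0.0541.
Under exogeneity and monotonicity, PS = (p₁ − p₀) / (1 − p₀).
PS = (0.223 − 0.0541) / (1 − 0.0541) = 0.1689 / 0.9459 ≈ 0.1786

PS ≈ 0.179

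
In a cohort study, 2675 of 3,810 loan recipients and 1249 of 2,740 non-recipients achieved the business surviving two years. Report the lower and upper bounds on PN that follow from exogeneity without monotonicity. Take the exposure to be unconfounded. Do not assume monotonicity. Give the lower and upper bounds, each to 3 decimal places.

0.351 ≤ PN ≤ 0.775

p₁ = P(outcome | exposed) = 2675/3810 = 0.7021
p₀ = P(outcome | unexposed) = 1249/2740 = 0.45584
Under exogeneity alone the bounds on PN are max{0,(p₁−p₀)/p₁} ≤ PN ≤ min{1,(1−p₀)/p₁}.
  lower = (p₁ − p₀)/p₁ = 0.24626 / 0.7021 ≈ 0.3507
  upper = min{1, (1 − p₀)/p₁} = 0.54416 / 0.7021 ≈ 0.7750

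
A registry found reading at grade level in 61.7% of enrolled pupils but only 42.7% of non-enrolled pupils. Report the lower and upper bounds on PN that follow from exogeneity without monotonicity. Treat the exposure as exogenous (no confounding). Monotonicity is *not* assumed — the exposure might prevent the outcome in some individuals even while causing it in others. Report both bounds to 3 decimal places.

p₁ = 0.617, p₀ = 0.427.
Under exogeneity alone the bounds on PN are max{0,(p₁−p₀)/p₁} ≤ PN ≤ min{1,(1−p₀)/p₁}.
  lower = (p₁ − p₀)/p₁ = 0.19 / 0.617 ≈ 0.3079
  upper = min{1, (1 − p₀)/p₁} = 0.573 / 0.617 ≈ 0.9287

0.308 ≤ PN ≤ 0.929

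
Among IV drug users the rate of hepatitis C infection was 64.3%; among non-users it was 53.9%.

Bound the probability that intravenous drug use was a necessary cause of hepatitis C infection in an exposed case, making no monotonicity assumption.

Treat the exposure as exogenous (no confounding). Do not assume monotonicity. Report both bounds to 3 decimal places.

0.162 ≤ PN ≤ 0.717

p₁ = 0.643, p₀ = 0.539.
Under exogeneity alone the bounds on PN are max{0,(p₁−p₀)/p₁} ≤ PN ≤ min{1,(1−p₀)/p₁}.
  lower = (p₁ − p₀)/p₁ = 0.104 / 0.643 ≈ 0.1617
  upper = min{1, (1 − p₀)/p₁} = 0.461 / 0.643 ≈ 0.7170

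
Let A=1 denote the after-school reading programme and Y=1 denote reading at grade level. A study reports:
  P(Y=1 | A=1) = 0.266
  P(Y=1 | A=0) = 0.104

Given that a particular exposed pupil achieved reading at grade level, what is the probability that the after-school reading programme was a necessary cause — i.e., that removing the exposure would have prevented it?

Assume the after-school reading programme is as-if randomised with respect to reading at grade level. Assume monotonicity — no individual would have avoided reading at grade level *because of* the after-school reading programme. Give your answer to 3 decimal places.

PN ≈ 0.609

Let p₁ = 0.266, p₀ = 0.104.
Under exogeneity and monotonicity, PN = (p₁ − p₀) / p₁.
PN = (0.266 − 0.104) / 0.266 = 0.162 / 0.266 ≈ 0.6090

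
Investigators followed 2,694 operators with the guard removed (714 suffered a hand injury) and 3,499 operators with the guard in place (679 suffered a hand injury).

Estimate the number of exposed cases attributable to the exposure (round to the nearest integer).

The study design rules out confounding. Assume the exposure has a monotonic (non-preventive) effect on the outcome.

about 191 cases

p₁ = P(outcome | exposed) = 714/2694 = 0.26503
p₀ = P(outcome | unexposed) = 679/3499 = 0.19406
PN = (p₁ − p₀)/p₁ = (0.26503 − 0.19406) / 0.26503 ≈ 0.26781.
Attributable cases ≈ PN × (exposed cases) = 0.26781 × 714 ≈ 191.21.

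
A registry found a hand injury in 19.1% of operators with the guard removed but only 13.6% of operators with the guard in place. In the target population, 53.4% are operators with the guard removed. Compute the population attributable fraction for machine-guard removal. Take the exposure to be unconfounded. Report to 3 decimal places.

p₁ = 0.191, p₀ = 0.136.
Overall risk P(Y=1) = π·p₁ + (1−π)·p₀ = 0.534×0.191 + 0.466×0.136 = 0.16537.
Under exogeneity, PAF = [P(Y=1) − p₀] / P(Y=1).
PAF = (0.16537 − 0.136) / 0.16537 ≈ 0.1776

PAF ≈ 0.178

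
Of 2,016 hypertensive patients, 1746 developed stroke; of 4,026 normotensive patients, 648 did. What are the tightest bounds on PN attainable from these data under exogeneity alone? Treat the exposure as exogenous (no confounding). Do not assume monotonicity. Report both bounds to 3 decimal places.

p₁ = P(outcome | exposed) = 1746/2016 = 0.86607
p₀ = P(outcome | unexposed) = 648/4026 = 0.16095
Under exogeneity alone the bounds on PN are max{0,(p₁−p₀)/p₁} ≤ PN ≤ min{1,(1−p₀)/p₁}.
  lower = (p₁ − p₀)/p₁ = 0.70512 / 0.86607 ≈ 0.8142
  upper = min{1, (1 − p₀)/p₁} = 0.83905 / 0.86607 ≈ 0.9688

0.814 ≤ PN ≤ 0.969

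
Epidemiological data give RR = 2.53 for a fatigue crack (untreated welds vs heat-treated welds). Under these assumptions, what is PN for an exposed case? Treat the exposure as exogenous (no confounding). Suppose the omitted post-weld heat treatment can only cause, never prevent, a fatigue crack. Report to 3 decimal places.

Under exogeneity and monotonicity, PN = (RR − 1) / RR = 1 − 1/RR.
PN = (2.53 − 1) / 2.53 = 1.53 / 2.53 ≈ 0.6047

PN ≈ 0.605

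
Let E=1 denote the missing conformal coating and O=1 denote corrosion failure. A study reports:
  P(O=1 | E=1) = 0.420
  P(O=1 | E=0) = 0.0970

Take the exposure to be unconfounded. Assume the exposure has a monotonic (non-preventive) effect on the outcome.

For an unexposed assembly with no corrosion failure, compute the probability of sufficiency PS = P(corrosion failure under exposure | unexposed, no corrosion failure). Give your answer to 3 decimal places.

Let p₁ = 0.42, p₀ = 0.097.
Under exogeneity and monotonicity, PS = (p₁ − p₀) / (1 − p₀).
PS = (0.42 − 0.097) / (1 − 0.097) = 0.323 / 0.903 ≈ 0.3577

PS ≈ 0.358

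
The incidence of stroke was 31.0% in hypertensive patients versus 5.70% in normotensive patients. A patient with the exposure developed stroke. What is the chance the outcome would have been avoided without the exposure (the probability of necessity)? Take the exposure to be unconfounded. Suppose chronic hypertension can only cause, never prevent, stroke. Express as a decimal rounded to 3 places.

p₁ = 0.31, p₀ = 0.057.
Under exogeneity and monotonicity, PN = (p₁ − p₀) / p₁.
PN = (0.31 − 0.057) / 0.31 = 0.253 / 0.31 ≈ 0.8161

PN ≈ 0.816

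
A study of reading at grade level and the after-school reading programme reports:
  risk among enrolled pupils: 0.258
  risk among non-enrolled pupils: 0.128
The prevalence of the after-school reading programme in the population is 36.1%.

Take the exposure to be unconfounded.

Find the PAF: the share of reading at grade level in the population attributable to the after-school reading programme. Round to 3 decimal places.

Let p₁ = 0.258, p₀ = 0.128.
Overall risk P(Y=1) = π·p₁ + (1−π)·p₀ = 0.361×0.258 + 0.639×0.128 = 0.17493.
Under exogeneity, PAF = [P(Y=1) − p₀] / P(Y=1).
PAF = (0.17493 − 0.128) / 0.17493 ≈ 0.2683

PAF ≈ 0.268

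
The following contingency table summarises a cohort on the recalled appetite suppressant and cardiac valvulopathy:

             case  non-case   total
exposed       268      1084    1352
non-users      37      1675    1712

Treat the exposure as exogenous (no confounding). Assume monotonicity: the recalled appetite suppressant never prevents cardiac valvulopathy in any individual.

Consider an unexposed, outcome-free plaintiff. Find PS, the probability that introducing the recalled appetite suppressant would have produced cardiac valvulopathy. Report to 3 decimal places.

p₁ = P(outcome | exposed) = 268/1352 = 0.19822
p₀ = P(outcome | unexposed) = 37/1712 = 0.021612
Under exogeneity and monotonicity, PS = (p₁ − p₀)/(1 − p₀).
PS = (0.19822 − 0.021612) / 0.97839 ≈ 0.1805

PS ≈ 0.181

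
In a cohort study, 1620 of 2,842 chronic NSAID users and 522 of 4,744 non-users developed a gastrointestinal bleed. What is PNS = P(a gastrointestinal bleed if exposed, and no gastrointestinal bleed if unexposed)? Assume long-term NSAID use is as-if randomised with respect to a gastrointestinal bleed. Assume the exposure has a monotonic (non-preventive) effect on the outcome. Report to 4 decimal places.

PNS ≈ 0.4600

p₁ = P(outcome | exposed) = 1620/2842 = 0.57002
p₀ = P(outcome | unexposed) = 522/4744 = 0.11003
Under exogeneity and monotonicity, PNS = p₁ − p₀.
PNS = 0.57002 − 0.11003 = 0.45999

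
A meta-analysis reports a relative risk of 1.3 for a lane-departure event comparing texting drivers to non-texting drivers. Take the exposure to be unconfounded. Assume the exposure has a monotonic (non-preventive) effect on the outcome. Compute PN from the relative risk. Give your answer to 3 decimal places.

Under exogeneity and monotonicity, PN = (RR − 1) / RR = 1 − 1/RR.
PN = (1.3 − 1) / 1.3 = 0.3 / 1.3 ≈ 0.2308

PN ≈ 0.231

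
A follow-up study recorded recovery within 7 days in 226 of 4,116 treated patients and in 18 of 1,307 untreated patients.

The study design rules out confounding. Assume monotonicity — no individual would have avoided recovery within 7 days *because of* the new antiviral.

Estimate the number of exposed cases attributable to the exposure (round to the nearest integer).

p₁ = P(outcome | exposed) = 226/4116 = 0.054908
p₀ = P(outcome | unexposed) = 18/1307 = 0.013772
PN = (p₁ − p₀)/p₁ = (0.054908 − 0.013772) / 0.054908 ≈ 0.74918.
Attributable cases ≈ PN × (exposed cases) = 0.74918 × 226 ≈ 169.31.

about 169 cases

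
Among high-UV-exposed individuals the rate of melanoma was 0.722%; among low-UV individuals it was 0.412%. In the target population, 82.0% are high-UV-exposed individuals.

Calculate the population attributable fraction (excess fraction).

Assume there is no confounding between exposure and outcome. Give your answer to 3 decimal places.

p₁ = 0.00722, p₀ = 0.00412.
Overall risk P(Y=1) = π·p₁ + (1−π)·p₀ = 0.82×0.00722 + 0.18×0.00412 = 0.006662.
Under exogeneity, PAF = [P(Y=1) − p₀] / P(Y=1).
PAF = (0.006662 − 0.00412) / 0.006662 ≈ 0.3816

PAF ≈ 0.382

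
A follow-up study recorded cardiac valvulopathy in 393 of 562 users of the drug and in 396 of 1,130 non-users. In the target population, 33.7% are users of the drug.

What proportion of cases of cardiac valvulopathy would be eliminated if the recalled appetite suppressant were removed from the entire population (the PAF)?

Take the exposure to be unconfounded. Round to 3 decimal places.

p₁ = P(outcome | exposed) = 393/562 = 0.69929
p₀ = P(outcome | unexposed) = 396/1130 = 0.35044
Overall risk P(Y=1) = π·p₁ + (1−π)·p₀ = 0.337×0.69929 + 0.663×0.35044 = 0.468.
Under exogeneity, PAF = [P(Y=1) − p₀] / P(Y=1).
PAF = (0.468 − 0.35044) / 0.468 ≈ 0.2512

PAF ≈ 0.251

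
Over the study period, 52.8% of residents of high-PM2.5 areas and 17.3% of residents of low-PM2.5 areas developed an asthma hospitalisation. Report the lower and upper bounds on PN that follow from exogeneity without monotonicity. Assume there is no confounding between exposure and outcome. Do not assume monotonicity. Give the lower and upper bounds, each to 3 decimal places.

0.672 ≤ PN ≤ 1.000

p₁ = 0.528, p₀ = 0.173.
Under exogeneity alone the bounds on PN are max{0,(p₁−p₀)/p₁} ≤ PN ≤ min{1,(1−p₀)/p₁}.
  lower = (p₁ − p₀)/p₁ = 0.355 / 0.528 ≈ 0.6723
  upper = min{1, (1 − p₀)/p₁} = 0.827 / 0.528 ≈ 1.5663 → capped at 1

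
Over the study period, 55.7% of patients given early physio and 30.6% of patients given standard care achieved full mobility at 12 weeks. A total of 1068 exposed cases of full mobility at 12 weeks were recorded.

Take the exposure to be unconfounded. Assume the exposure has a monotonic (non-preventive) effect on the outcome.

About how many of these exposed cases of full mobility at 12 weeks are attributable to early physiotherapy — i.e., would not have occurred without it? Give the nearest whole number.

about 481 cases

p₁ = 0.557, p₀ = 0.306.
PN = (p₁ − p₀)/p₁ = (0.557 − 0.306) / 0.557 ≈ 0.45063.
Attributable cases ≈ PN × (exposed cases) = 0.45063 × 1068 ≈ 481.27.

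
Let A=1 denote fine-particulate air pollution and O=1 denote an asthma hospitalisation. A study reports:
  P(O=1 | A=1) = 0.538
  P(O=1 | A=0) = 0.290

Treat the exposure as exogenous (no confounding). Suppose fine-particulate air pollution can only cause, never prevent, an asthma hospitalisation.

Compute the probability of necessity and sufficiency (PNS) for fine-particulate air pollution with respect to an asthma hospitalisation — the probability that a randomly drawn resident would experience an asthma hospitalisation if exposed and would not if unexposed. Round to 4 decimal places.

PNS ≈ 0.2480

Let p₁ = 0.538, p₀ = 0.29.
Under exogeneity and monotonicity, PNS = p₁ − p₀.
PNS = 0.538 − 0.29 = 0.248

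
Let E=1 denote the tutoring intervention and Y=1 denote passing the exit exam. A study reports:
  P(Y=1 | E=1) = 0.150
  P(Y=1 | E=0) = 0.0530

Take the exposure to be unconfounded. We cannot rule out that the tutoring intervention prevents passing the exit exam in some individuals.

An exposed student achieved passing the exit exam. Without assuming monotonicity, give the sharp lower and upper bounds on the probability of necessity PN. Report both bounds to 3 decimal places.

Let p₁ = 0.15, p₀ = 0.053.
Under exogeneity alone the bounds on PN are max{0,(p₁−p₀)/p₁} ≤ PN ≤ min{1,(1−p₀)/p₁}.
  lower = (p₁ − p₀)/p₁ = 0.097 / 0.15 ≈ 0.6467
  upper = min{1, (1 − p₀)/p₁} = 0.947 / 0.15 ≈ 6.3133 → capped at 1

0.647 ≤ PN ≤ 1.000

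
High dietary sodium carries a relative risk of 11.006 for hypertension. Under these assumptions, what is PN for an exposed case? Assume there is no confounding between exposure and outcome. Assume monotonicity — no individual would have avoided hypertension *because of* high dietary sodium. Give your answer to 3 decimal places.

Under exogeneity and monotonicity, PN = (RR − 1) / RR = 1 − 1/RR.
PN = (11.006 − 1) / 11.006 = 10.01 / 11.006 ≈ 0.9091

PN ≈ 0.909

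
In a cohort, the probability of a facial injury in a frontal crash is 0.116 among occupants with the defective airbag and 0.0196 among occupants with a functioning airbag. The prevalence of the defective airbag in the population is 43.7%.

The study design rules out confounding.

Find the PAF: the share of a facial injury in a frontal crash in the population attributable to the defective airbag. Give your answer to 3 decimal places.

PAF ≈ 0.682

Let p₁ = 0.116, p₀ = 0.0196.
Overall risk P(Y=1) = π·p₁ + (1−π)·p₀ = 0.437×0.116 + 0.563×0.0196 = 0.061727.
Under exogeneity, PAF = [P(Y=1) − p₀] / P(Y=1).
PAF = (0.061727 − 0.0196) / 0.061727 ≈ 0.6825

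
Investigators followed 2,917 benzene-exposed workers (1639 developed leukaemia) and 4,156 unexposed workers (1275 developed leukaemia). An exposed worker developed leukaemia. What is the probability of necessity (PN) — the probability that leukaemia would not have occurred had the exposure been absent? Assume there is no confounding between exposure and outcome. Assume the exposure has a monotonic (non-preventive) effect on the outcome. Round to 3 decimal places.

p₁ = P(outcome | exposed) = 1639/2917 = 0.56188
p₀ = P(outcome | unexposed) = 1275/4156 = 0.30679
Under exogeneity and monotonicity, PN = (p₁ − p₀) / p₁.
PN = (0.56188 − 0.30679) / 0.56188 = 0.25509 / 0.56188 ≈ 0.4540

PN ≈ 0.454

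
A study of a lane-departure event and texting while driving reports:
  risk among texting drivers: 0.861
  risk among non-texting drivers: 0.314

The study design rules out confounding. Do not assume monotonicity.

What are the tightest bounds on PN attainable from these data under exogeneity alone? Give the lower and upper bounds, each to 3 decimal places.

Let p₁ = 0.861, p₀ = 0.314.
Under exogeneity alone the bounds on PN are max{0,(p₁−p₀)/p₁} ≤ PN ≤ min{1,(1−p₀)/p₁}.
  lower = (p₁ − p₀)/p₁ = 0.547 / 0.861 ≈ 0.6353
  upper = min{1, (1 − p₀)/p₁} = 0.686 / 0.861 ≈ 0.7967

0.635 ≤ PN ≤ 0.797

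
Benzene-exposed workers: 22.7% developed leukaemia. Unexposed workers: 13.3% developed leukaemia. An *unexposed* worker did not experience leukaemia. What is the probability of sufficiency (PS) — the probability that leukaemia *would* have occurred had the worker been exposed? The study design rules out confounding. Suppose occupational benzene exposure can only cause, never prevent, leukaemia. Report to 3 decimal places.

p₁ = 0.227, p₀ = 0.133.
Under exogeneity and monotonicity, PS = (p₁ − p₀) / (1 − p₀).
PS = (0.227 − 0.133) / (1 − 0.133) = 0.094 / 0.867 ≈ 0.1084

PS ≈ 0.108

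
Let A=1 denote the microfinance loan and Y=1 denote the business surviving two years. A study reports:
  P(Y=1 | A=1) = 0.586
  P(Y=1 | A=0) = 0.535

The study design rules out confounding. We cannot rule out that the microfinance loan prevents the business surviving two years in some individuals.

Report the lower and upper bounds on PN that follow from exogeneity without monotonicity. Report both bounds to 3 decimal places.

0.087 ≤ PN ≤ 0.794

Let p₁ = 0.586, p₀ = 0.535.
Under exogeneity alone the bounds on PN are max{0,(p₁−p₀)/p₁} ≤ PN ≤ min{1,(1−p₀)/p₁}.
  lower = (p₁ − p₀)/p₁ = 0.051 / 0.586 ≈ 0.0870
  upper = min{1, (1 − p₀)/p₁} = 0.465 / 0.586 ≈ 0.7935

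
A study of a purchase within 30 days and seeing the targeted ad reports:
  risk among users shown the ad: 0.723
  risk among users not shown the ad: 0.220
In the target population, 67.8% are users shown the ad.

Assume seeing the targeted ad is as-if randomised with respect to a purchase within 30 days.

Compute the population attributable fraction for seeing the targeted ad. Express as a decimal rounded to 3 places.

PAF ≈ 0.608

Let p₁ = 0.723, p₀ = 0.22.
Overall risk P(Y=1) = π·p₁ + (1−π)·p₀ = 0.678×0.723 + 0.322×0.22 = 0.56103.
Under exogeneity, PAF = [P(Y=1) − p₀] / P(Y=1).
PAF = (0.56103 − 0.22) / 0.56103 ≈ 0.6079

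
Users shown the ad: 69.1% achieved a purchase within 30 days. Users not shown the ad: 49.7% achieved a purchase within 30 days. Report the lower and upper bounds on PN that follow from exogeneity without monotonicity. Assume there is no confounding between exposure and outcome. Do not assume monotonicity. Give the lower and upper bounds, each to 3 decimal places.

0.281 ≤ PN ≤ 0.728

p₁ = 0.691, p₀ = 0.497.
Under exogeneity alone the bounds on PN are max{0,(p₁−p₀)/p₁} ≤ PN ≤ min{1,(1−p₀)/p₁}.
  lower = (p₁ − p₀)/p₁ = 0.194 / 0.691 ≈ 0.2808
  upper = min{1, (1 − p₀)/p₁} = 0.503 / 0.691 ≈ 0.7279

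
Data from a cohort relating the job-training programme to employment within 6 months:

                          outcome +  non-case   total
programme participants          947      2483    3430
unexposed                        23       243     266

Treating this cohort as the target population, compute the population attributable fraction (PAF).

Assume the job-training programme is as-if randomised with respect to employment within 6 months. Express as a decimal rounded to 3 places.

PAF ≈ 0.671

p₁ = P(outcome | exposed) = 947/3430 = 0.27609
p₀ = P(outcome | unexposed) = 23/266 = 0.086466
Exposure prevalence π = 3430/3696 = 0.92803; overall risk P(Y=1) = 0.26245.
Under exogeneity, PAF = [P(Y=1) − p₀]/P(Y=1).
PAF = (0.26245 − 0.086466) / 0.26245 ≈ 0.6705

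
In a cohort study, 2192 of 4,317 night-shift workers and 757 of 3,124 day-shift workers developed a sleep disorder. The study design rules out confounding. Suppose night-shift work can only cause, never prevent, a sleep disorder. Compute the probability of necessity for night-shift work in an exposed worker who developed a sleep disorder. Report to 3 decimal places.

PN ≈ 0.523

p₁ = P(outcome | exposed) = 2192/4317 = 0.50776
p₀ = P(outcome | unexposed) = 757/3124 = 0.24232
Under exogeneity and monotonicity, PN = (p₁ − p₀) / p₁.
PN = (0.50776 − 0.24232) / 0.50776 = 0.26544 / 0.50776 ≈ 0.5228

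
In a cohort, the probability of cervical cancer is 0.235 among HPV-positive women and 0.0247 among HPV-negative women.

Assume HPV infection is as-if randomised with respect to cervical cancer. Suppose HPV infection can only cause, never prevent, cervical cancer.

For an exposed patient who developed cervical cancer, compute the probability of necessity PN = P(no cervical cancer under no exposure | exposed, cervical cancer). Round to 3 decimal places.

Let p₁ = 0.235, p₀ = 0.0247.
Under exogeneity and monotonicity, PN = (p₁ − p₀) / p₁.
PN = (0.235 − 0.0247) / 0.235 = 0.2103 / 0.235 ≈ 0.8949

PN ≈ 0.895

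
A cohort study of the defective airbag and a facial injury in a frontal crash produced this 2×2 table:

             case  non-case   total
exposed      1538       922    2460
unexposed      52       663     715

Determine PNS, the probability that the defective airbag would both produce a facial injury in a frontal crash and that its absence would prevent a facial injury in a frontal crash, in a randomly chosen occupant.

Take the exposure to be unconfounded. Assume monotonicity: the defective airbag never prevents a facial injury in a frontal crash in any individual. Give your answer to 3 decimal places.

PNS ≈ 0.552

p₁ = P(outcome | exposed) = 1538/2460 = 0.6252
p₀ = P(outcome | unexposed) = 52/715 = 0.072727
Under exogeneity and monotonicity, PNS = p₁ − p₀.
PNS = 0.6252 − 0.072727 = 0.55248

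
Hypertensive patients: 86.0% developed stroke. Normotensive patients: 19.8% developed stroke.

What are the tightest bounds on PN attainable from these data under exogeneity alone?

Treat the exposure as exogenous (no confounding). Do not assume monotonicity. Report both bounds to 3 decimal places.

p₁ = 0.86, p₀ = 0.198.
Under exogeneity alone the bounds on PN are max{0,(p₁−p₀)/p₁} ≤ PN ≤ min{1,(1−p₀)/p₁}.
  lower = (p₁ − p₀)/p₁ = 0.662 / 0.86 ≈ 0.7698
  upper = min{1, (1 − p₀)/p₁} = 0.802 / 0.86 ≈ 0.9326

0.770 ≤ PN ≤ 0.933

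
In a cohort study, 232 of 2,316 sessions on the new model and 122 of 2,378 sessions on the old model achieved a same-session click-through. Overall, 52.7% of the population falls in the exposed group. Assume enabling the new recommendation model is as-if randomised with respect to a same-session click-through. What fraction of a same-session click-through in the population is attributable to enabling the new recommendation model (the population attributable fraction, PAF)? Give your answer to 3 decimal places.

PAF ≈ 0.334

p₁ = P(outcome | exposed) = 232/2316 = 0.10017
p₀ = P(outcome | unexposed) = 122/2378 = 0.051304
Overall risk P(Y=1) = π·p₁ + (1−π)·p₀ = 0.527×0.10017 + 0.473×0.051304 = 0.077058.
Under exogeneity, PAF = [P(Y=1) − p₀] / P(Y=1).
PAF = (0.077058 − 0.051304) / 0.077058 ≈ 0.3342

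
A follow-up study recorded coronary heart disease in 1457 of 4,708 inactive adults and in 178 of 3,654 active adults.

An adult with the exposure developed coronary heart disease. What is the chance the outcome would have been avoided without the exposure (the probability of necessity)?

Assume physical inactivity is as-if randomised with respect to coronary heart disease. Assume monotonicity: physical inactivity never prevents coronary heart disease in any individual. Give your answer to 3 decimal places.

p₁ = P(outcome | exposed) = 1457/4708 = 0.30947
p₀ = P(outcome | unexposed) = 178/3654 = 0.048714
Under exogeneity and monotonicity, PN = (p₁ − p₀) / p₁.
PN = (0.30947 − 0.048714) / 0.30947 = 0.26076 / 0.30947 ≈ 0.8426

PN ≈ 0.843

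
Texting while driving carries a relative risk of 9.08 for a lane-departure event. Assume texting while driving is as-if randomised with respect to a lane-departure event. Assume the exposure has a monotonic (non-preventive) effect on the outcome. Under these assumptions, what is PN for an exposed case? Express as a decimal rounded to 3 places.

PN ≈ 0.890

Under exogeneity and monotonicity, PN = (RR − 1) / RR = 1 − 1/RR.
PN = (9.08 − 1) / 9.08 = 8.08 / 9.08 ≈ 0.8899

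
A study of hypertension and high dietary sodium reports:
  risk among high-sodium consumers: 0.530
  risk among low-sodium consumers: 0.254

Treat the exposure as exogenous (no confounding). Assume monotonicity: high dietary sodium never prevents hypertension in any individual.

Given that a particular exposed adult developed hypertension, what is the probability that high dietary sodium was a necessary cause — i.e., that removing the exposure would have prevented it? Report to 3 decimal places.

PN ≈ 0.521

Let p₁ = 0.53, p₀ = 0.254.
Under exogeneity and monotonicity, PN = (p₁ − p₀) / p₁.
PN = (0.53 − 0.254) / 0.53 = 0.276 / 0.53 ≈ 0.5208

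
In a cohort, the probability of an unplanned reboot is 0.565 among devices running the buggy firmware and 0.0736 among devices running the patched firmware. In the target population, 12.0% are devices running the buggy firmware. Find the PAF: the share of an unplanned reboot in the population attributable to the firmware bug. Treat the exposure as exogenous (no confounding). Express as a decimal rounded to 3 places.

Let p₁ = 0.565, p₀ = 0.0736.
Overall risk P(Y=1) = π·p₁ + (1−π)·p₀ = 0.12×0.565 + 0.88×0.0736 = 0.13257.
Under exogeneity, PAF = [P(Y=1) − p₀] / P(Y=1).
PAF = (0.13257 − 0.0736) / 0.13257 ≈ 0.4448

PAF ≈ 0.445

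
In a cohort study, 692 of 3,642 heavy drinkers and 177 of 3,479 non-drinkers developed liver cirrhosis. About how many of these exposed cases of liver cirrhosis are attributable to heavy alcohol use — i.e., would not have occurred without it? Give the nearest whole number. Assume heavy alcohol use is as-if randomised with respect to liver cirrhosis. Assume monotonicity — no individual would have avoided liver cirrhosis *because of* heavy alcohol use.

p₁ = P(outcome | exposed) = 692/3642 = 0.19001
p₀ = P(outcome | unexposed) = 177/3479 = 0.050877
PN = (p₁ − p₀)/p₁ = (0.19001 − 0.050877) / 0.19001 ≈ 0.73224.
Attributable cases ≈ PN × (exposed cases) = 0.73224 × 692 ≈ 506.71.

about 507 cases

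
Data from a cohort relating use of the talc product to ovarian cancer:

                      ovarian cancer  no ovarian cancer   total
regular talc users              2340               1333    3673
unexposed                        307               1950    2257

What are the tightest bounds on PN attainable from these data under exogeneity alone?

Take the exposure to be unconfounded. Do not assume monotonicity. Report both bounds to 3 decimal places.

p₁ = P(outcome | exposed) = 2340/3673 = 0.63708
p₀ = P(outcome | unexposed) = 307/2257 = 0.13602
Under exogeneity alone the bounds on PN are max{0,(p₁−p₀)/p₁} ≤ PN ≤ min{1,(1−p₀)/p₁}.
  lower = (p₁ − p₀)/p₁ = 0.50106 / 0.63708 ≈ 0.7865
  upper = min{1, (1 − p₀)/p₁} = 0.86398 / 0.63708 ≈ 1.3562 → capped at 1

0.786 ≤ PN ≤ 1.000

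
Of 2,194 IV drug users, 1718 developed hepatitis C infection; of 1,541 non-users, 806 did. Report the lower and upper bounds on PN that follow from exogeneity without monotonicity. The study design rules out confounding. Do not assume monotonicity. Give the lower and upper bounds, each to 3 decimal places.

0.332 ≤ PN ≤ 0.609

p₁ = P(outcome | exposed) = 1718/2194 = 0.78304
p₀ = P(outcome | unexposed) = 806/1541 = 0.52304
Under exogeneity alone the bounds on PN are max{0,(p₁−p₀)/p₁} ≤ PN ≤ min{1,(1−p₀)/p₁}.
  lower = (p₁ − p₀)/p₁ = 0.26001 / 0.78304 ≈ 0.3320
  upper = min{1, (1 − p₀)/p₁} = 0.47696 / 0.78304 ≈ 0.6091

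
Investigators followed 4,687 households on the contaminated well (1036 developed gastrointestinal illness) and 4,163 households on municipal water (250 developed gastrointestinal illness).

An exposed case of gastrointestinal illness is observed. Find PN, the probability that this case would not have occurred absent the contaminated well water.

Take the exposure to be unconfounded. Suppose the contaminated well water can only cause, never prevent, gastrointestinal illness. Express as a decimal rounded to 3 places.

p₁ = P(outcome | exposed) = 1036/4687 = 0.22104
p₀ = P(outcome | unexposed) = 250/4163 = 0.060053
Under exogeneity and monotonicity, PN = (p₁ − p₀) / p₁.
PN = (0.22104 − 0.060053) / 0.22104 = 0.16098 / 0.22104 ≈ 0.7283

PN ≈ 0.728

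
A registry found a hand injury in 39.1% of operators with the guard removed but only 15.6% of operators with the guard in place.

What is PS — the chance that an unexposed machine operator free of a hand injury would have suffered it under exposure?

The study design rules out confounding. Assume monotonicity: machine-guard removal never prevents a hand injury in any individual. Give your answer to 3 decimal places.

PS ≈ 0.278

p₁ = 0.391, p₀ = 0.156.
Under exogeneity and monotonicity, PS = (p₁ − p₀) / (1 − p₀).
PS = (0.391 − 0.156) / (1 − 0.156) = 0.235 / 0.844 ≈ 0.2784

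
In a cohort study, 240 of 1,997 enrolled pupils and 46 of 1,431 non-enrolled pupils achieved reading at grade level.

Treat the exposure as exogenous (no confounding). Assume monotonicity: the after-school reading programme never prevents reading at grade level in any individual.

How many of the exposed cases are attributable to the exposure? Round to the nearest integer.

about 176 cases

p₁ = P(outcome | exposed) = 240/1997 = 0.12018
p₀ = P(outcome | unexposed) = 46/1431 = 0.032145
PN = (p₁ − p₀)/p₁ = (0.12018 − 0.032145) / 0.12018 ≈ 0.73252.
Attributable cases ≈ PN × (exposed cases) = 0.73252 × 240 ≈ 175.81.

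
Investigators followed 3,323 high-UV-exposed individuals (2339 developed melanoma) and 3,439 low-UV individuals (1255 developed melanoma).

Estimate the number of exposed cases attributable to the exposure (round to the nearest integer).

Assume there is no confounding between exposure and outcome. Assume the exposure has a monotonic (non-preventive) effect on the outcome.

about 1126 cases

p₁ = P(outcome | exposed) = 2339/3323 = 0.70388
p₀ = P(outcome | unexposed) = 1255/3439 = 0.36493
PN = (p₁ − p₀)/p₁ = (0.70388 − 0.36493) / 0.70388 ≈ 0.48154.
Attributable cases ≈ PN × (exposed cases) = 0.48154 × 2339 ≈ 1126.33.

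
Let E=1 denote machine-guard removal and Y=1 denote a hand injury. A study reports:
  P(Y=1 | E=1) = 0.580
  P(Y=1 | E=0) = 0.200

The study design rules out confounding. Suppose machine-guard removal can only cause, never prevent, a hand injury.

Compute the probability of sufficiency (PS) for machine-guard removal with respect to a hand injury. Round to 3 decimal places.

Let p₁ = 0.58, p₀ = 0.2.
Under exogeneity and monotonicity, PS = (p₁ − p₀) / (1 − p₀).
PS = (0.58 − 0.2) / (1 − 0.2) = 0.38 / 0.8 ≈ 0.4750

PS ≈ 0.475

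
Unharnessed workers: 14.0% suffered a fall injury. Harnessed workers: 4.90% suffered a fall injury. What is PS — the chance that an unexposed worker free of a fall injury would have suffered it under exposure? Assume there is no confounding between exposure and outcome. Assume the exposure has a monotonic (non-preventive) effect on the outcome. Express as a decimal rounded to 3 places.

p₁ = 0.14, p₀ = 0.049.
Under exogeneity and monotonicity, PS = (p₁ − p₀) / (1 − p₀).
PS = (0.14 − 0.049) / (1 − 0.049) = 0.091 / 0.951 ≈ 0.0957

PS ≈ 0.096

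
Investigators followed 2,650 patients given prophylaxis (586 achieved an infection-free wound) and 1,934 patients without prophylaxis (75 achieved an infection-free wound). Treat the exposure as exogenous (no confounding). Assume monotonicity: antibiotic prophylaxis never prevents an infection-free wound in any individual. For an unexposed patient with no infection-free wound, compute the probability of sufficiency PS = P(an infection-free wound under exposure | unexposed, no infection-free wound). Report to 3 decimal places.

p₁ = P(outcome | exposed) = 586/2650 = 0.22113
p₀ = P(outcome | unexposed) = 75/1934 = 0.03878
Under exogeneity and monotonicity, PS = (p₁ − p₀) / (1 − p₀).
PS = (0.22113 − 0.03878) / (1 − 0.03878) = 0.18235 / 0.96122 ≈ 0.1897

PS ≈ 0.190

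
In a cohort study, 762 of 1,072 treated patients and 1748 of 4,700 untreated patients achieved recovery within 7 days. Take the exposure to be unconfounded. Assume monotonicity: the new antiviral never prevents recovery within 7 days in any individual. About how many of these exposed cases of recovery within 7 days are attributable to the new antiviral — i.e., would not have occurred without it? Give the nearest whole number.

about 363 cases

p₁ = P(outcome | exposed) = 762/1072 = 0.71082
p₀ = P(outcome | unexposed) = 1748/4700 = 0.37191
PN = (p₁ − p₀)/p₁ = (0.71082 − 0.37191) / 0.71082 ≈ 0.47678.
Attributable cases ≈ PN × (exposed cases) = 0.47678 × 762 ≈ 363.31.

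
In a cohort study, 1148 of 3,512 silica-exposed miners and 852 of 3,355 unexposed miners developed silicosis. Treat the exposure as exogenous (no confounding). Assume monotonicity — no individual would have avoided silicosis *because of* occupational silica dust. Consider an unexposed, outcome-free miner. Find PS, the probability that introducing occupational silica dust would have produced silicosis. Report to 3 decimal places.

PS ≈ 0.098

p₁ = P(outcome | exposed) = 1148/3512 = 0.32688
p₀ = P(outcome | unexposed) = 852/3355 = 0.25395
Under exogeneity and monotonicity, PS = (p₁ − p₀) / (1 − p₀).
PS = (0.32688 − 0.25395) / (1 − 0.25395) = 0.07293 / 0.74605 ≈ 0.0978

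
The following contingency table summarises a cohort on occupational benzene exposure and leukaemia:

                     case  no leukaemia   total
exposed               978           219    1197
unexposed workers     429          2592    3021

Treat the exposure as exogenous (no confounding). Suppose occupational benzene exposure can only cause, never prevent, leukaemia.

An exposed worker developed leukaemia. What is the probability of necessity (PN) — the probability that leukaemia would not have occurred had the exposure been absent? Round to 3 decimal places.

p₁ = P(outcome | exposed) = 978/1197 = 0.81704
p₀ = P(outcome | unexposed) = 429/3021 = 0.14201
Under exogeneity and monotonicity, PN = (p₁ − p₀)/p₁.
PN = (0.81704 − 0.14201) / 0.81704 ≈ 0.8262

PN ≈ 0.826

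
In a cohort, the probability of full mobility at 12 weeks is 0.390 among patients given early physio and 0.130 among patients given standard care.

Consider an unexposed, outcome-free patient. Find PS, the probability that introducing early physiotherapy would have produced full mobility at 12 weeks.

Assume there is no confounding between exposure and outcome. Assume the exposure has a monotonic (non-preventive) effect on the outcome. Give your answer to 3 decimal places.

Let p₁ = 0.39, p₀ = 0.13.
Under exogeneity and monotonicity, PS = (p₁ − p₀) / (1 − p₀).
PS = (0.39 − 0.13) / (1 − 0.13) = 0.26 / 0.87 ≈ 0.2989

PS ≈ 0.299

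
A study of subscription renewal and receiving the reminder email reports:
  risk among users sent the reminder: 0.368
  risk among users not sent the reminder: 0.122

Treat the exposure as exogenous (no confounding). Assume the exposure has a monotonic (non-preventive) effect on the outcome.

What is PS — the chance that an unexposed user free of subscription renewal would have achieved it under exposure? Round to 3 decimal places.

Let p₁ = 0.368, p₀ = 0.122.
Under exogeneity and monotonicity, PS = (p₁ − p₀) / (1 − p₀).
PS = (0.368 − 0.122) / (1 − 0.122) = 0.246 / 0.878 ≈ 0.2802

PS ≈ 0.280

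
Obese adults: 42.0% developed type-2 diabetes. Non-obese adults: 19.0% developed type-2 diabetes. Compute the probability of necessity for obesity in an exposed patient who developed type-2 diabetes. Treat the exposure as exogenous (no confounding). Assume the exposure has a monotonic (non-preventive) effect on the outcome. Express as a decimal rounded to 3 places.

PN ≈ 0.548

p₁ = 0.42, p₀ = 0.19.
Under exogeneity and monotonicity, PN = (p₁ − p₀) / p₁.
PN = (0.42 − 0.19) / 0.42 = 0.23 / 0.42 ≈ 0.5476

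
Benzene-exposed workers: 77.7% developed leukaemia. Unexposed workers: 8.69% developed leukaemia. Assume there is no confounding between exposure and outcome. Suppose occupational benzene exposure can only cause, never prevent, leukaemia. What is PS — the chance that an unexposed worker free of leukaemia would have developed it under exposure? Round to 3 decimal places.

PS ≈ 0.756

p₁ = 0.777, p₀ = 0.0869.
Under exogeneity and monotonicity, PS = (p₁ − p₀) / (1 − p₀).
PS = (0.777 − 0.0869) / (1 − 0.0869) = 0.6901 / 0.9131 ≈ 0.7558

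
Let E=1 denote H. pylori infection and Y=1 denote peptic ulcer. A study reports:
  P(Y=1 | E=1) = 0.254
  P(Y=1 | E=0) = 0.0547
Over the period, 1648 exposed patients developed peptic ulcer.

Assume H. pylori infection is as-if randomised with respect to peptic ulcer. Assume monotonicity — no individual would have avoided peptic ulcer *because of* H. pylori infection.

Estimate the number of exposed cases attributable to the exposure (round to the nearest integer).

Let p₁ = 0.254, p₀ = 0.0547.
PN = (p₁ − p₀)/p₁ = (0.254 − 0.0547) / 0.254 ≈ 0.78465.
Attributable cases ≈ PN × (exposed cases) = 0.78465 × 1648 ≈ 1293.10.

about 1293 cases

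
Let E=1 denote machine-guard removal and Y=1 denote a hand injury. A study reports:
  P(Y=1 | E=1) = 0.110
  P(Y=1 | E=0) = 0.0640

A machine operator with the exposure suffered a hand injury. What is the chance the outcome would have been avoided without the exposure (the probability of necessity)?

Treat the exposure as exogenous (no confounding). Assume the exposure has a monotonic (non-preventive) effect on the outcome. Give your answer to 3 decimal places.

Let p₁ = 0.11, p₀ = 0.064.
Under exogeneity and monotonicity, PN = (p₁ − p₀) / p₁.
PN = (0.11 − 0.064) / 0.11 = 0.046 / 0.11 ≈ 0.4182

PN ≈ 0.418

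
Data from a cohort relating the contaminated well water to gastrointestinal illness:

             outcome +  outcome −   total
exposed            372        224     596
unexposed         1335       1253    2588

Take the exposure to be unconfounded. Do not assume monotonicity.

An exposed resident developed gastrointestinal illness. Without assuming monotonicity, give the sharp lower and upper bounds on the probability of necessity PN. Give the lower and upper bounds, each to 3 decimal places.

p₁ = P(outcome | exposed) = 372/596 = 0.62416
p₀ = P(outcome | unexposed) = 1335/2588 = 0.51584
Under exogeneity alone the bounds on PN are max{0,(p₁−p₀)/p₁} ≤ PN ≤ min{1,(1−p₀)/p₁}.
  lower = (p₁ − p₀)/p₁ = 0.10832 / 0.62416 ≈ 0.1735
  upper = min{1, (1 − p₀)/p₁} = 0.48416 / 0.62416 ≈ 0.7757

0.174 ≤ PN ≤ 0.776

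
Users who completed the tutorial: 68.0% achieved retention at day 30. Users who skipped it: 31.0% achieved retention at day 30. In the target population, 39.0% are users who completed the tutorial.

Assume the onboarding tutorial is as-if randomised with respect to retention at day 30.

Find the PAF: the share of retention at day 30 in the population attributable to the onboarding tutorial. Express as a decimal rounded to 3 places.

PAF ≈ 0.318

p₁ = 0.68, p₀ = 0.31.
Overall risk P(Y=1) = π·p₁ + (1−π)·p₀ = 0.39×0.68 + 0.61×0.31 = 0.4543.
Under exogeneity, PAF = [P(Y=1) − p₀] / P(Y=1).
PAF = (0.4543 − 0.31) / 0.4543 ≈ 0.3176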